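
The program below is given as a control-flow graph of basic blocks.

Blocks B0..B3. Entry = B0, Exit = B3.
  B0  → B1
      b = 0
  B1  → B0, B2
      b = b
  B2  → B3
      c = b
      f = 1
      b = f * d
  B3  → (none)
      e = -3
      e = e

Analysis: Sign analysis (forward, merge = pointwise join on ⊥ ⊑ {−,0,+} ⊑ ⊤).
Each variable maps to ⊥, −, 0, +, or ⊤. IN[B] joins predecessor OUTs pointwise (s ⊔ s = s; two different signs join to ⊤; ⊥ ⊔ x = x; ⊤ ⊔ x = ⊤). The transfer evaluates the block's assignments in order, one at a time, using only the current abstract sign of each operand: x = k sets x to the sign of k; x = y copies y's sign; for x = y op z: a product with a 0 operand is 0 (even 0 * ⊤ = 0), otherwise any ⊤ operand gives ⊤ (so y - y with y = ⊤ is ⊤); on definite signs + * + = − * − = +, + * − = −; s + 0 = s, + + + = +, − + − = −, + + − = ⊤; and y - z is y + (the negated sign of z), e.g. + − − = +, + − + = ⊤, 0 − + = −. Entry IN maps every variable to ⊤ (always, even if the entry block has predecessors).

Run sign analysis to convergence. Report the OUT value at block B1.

Answer: {a: ⊤, b: 0, c: ⊤, d: ⊤, e: ⊤, f: ⊤}

Trace:
Fixpoint table:
  B0: | IN=(all ⊤) | OUT={b:0; rest ⊤}
  B1: | IN={b:0; rest ⊤} | OUT={b:0; rest ⊤}
  B2: | IN={b:0; rest ⊤} | OUT={c:0, f:+; rest ⊤}
  B3: | IN={c:0, f:+; rest ⊤} | OUT={c:0, e:-, f:+; rest ⊤}

Merge at B1: IN[B1] = OUT[B0] = {a: ⊤, b: 0, c: ⊤, d: ⊤, e: ⊤, f: ⊤}
Applying B1's transfer function to that IN value gives OUT[B1] (row B1 above).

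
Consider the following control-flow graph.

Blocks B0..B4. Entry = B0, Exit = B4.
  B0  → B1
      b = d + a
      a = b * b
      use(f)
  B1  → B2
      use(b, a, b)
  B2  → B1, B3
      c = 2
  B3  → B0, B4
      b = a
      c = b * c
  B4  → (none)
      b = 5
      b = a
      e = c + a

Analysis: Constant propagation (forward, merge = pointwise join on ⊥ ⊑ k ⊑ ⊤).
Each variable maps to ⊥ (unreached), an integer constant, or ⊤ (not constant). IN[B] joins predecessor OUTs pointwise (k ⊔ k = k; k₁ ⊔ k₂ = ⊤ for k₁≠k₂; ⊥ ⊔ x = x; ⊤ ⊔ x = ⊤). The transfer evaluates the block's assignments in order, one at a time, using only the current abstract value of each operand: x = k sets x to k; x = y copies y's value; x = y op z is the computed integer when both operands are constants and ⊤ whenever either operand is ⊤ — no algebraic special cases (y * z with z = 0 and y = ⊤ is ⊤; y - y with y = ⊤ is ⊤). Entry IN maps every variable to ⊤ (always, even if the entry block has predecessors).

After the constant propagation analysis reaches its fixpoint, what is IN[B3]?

Answer: {a: ⊤, b: ⊤, c: 2, d: ⊤, e: ⊤, f: ⊤}

Derivation:
Per-block solution:
  B0:  IN=(all ⊤)  OUT=(all ⊤)
  B1:  IN=(all ⊤)  OUT=(all ⊤)
  B2:  IN=(all ⊤)  OUT={c:2; rest ⊤}
  B3:  IN={c:2; rest ⊤}  OUT=(all ⊤)
  B4:  IN=(all ⊤)  OUT=(all ⊤)

Merge at B3: IN[B3] = OUT[B2] = {a: ⊤, b: ⊤, c: 2, d: ⊤, e: ⊤, f: ⊤}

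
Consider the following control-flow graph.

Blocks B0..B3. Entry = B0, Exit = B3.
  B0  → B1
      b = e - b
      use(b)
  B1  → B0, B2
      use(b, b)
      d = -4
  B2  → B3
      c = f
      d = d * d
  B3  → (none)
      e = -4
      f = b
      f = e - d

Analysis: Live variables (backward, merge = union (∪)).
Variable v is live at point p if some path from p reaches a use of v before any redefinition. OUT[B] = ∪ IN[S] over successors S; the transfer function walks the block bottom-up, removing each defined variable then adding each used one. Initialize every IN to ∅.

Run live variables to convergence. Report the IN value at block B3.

Answer: {b, d}

Derivation:
Converged values:
  B0:  IN={b, e, f}  OUT={b, e, f}
  B1:  IN={b, e, f}  OUT={b, d, e, f}
  B2:  IN={b, d, f}  OUT={b, d}
  B3:  IN={b, d}  OUT={}

B3 is the boundary node: OUT[B3] = {}
Applying B3's transfer function to that OUT value gives IN[B3] (row B3 above).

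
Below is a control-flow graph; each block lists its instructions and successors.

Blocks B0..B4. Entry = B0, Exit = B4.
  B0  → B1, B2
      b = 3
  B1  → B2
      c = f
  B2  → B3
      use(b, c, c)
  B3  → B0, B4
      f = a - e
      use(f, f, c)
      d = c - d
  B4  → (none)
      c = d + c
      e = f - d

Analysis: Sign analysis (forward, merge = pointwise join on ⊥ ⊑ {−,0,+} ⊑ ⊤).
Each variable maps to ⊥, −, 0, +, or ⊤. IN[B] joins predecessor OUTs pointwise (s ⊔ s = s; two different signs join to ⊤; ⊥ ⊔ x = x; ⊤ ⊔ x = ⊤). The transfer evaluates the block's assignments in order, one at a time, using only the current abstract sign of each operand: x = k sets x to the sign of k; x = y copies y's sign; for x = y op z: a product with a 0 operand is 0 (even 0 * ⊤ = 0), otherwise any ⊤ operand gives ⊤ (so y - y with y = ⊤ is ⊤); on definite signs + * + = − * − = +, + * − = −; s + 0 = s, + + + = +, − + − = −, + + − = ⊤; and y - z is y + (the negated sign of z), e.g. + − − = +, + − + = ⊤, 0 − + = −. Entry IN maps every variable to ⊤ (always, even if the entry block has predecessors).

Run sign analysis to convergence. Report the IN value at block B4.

Answer: {a: ⊤, b: +, c: ⊤, d: ⊤, e: ⊤, f: ⊤}

Working:
Per-block solution:
  B0: | IN=(all ⊤) | OUT={b:+; rest ⊤}
  B1: | IN={b:+; rest ⊤} | OUT={b:+; rest ⊤}
  B2: | IN={b:+; rest ⊤} | OUT={b:+; rest ⊤}
  B3: | IN={b:+; rest ⊤} | OUT={b:+; rest ⊤}
  B4: | IN={b:+; rest ⊤} | OUT={b:+; rest ⊤}

Merge at B4: IN[B4] = OUT[B3] = {a: ⊤, b: +, c: ⊤, d: ⊤, e: ⊤, f: ⊤}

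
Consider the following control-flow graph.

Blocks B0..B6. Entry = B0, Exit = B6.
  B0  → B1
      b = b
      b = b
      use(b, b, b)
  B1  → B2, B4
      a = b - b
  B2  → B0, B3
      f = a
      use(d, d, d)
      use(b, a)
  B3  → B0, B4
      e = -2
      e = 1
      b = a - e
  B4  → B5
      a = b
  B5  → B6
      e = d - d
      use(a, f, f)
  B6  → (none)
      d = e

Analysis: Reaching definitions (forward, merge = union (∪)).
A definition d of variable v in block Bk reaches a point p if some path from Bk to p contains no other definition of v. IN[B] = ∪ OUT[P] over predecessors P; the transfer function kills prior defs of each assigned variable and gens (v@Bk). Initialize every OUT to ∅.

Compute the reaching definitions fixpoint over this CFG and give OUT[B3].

Answer: {a@B1, b@B3, e@B3, f@B2}

Trace:
Fixpoint table:
  B0:   IN={a@B1, b@B0, b@B3, e@B3, f@B2}   OUT={a@B1, b@B0, e@B3, f@B2}
  B1:   IN={a@B1, b@B0, e@B3, f@B2}   OUT={a@B1, b@B0, e@B3, f@B2}
  B2:   IN={a@B1, b@B0, e@B3, f@B2}   OUT={a@B1, b@B0, e@B3, f@B2}
  B3:   IN={a@B1, b@B0, e@B3, f@B2}   OUT={a@B1, b@B3, e@B3, f@B2}
  B4:   IN={a@B1, b@B0, b@B3, e@B3, f@B2}   OUT={a@B4, b@B0, b@B3, e@B3, f@B2}
  B5:   IN={a@B4, b@B0, b@B3, e@B3, f@B2}   OUT={a@B4, b@B0, b@B3, e@B5, f@B2}
  B6:   IN={a@B4, b@B0, b@B3, e@B5, f@B2}   OUT={a@B4, b@B0, b@B3, d@B6, e@B5, f@B2}

Merge at B3: IN[B3] = OUT[B2] = {a@B1, b@B0, e@B3, f@B2}
Applying B3's transfer function to that IN value gives OUT[B3] (row B3 above).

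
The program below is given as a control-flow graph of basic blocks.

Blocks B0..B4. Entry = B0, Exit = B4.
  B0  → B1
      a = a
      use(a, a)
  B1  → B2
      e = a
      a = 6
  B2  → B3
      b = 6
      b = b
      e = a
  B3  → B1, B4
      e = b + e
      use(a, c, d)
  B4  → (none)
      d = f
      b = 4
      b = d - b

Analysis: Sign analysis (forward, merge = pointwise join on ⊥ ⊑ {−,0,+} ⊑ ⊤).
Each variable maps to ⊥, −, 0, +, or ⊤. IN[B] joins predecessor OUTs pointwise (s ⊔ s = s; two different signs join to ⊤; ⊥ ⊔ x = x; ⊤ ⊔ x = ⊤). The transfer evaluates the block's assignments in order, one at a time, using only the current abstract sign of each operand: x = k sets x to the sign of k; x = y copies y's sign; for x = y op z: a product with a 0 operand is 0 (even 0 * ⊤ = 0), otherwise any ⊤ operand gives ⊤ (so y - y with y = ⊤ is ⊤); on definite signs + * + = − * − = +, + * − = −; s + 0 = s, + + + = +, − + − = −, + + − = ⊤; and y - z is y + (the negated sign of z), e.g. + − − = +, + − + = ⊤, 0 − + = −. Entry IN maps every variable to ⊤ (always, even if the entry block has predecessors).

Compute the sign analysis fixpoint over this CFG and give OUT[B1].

Converged values:
  B0:   IN=(all ⊤)   OUT=(all ⊤)
  B1:   IN=(all ⊤)   OUT={a:+; rest ⊤}
  B2:   IN={a:+; rest ⊤}   OUT={a:+, b:+, e:+; rest ⊤}
  B3:   IN={a:+, b:+, e:+; rest ⊤}   OUT={a:+, b:+, e:+; rest ⊤}
  B4:   IN={a:+, b:+, e:+; rest ⊤}   OUT={a:+, e:+; rest ⊤}

Merge at B1: IN[B1] = OUT[B0] ⊔ OUT[B3] = {a: ⊤, b: ⊤, c: ⊤, d: ⊤, e: ⊤, f: ⊤}
Applying B1's transfer function to that IN value gives OUT[B1] (row B1 above).

Answer: {a: +, b: ⊤, c: ⊤, d: ⊤, e: ⊤, f: ⊤}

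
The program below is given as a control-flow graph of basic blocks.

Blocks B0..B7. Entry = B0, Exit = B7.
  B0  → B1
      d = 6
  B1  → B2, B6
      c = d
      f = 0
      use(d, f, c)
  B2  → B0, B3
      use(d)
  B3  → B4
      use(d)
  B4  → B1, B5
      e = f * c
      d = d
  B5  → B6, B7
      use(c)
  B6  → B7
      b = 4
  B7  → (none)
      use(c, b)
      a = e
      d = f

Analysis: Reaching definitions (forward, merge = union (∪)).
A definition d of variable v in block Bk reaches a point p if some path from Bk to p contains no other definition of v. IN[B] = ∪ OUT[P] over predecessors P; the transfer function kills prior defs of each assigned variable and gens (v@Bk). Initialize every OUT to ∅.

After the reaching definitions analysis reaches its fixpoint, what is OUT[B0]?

Answer: {c@B1, d@B0, e@B4, f@B1}

Trace:
Per-block solution:
  B0: | IN={c@B1, d@B0, d@B4, e@B4, f@B1} | OUT={c@B1, d@B0, e@B4, f@B1}
  B1: | IN={c@B1, d@B0, d@B4, e@B4, f@B1} | OUT={c@B1, d@B0, d@B4, e@B4, f@B1}
  B2: | IN={c@B1, d@B0, d@B4, e@B4, f@B1} | OUT={c@B1, d@B0, d@B4, e@B4, f@B1}
  B3: | IN={c@B1, d@B0, d@B4, e@B4, f@B1} | OUT={c@B1, d@B0, d@B4, e@B4, f@B1}
  B4: | IN={c@B1, d@B0, d@B4, e@B4, f@B1} | OUT={c@B1, d@B4, e@B4, f@B1}
  B5: | IN={c@B1, d@B4, e@B4, f@B1} | OUT={c@B1, d@B4, e@B4, f@B1}
  B6: | IN={c@B1, d@B0, d@B4, e@B4, f@B1} | OUT={b@B6, c@B1, d@B0, d@B4, e@B4, f@B1}
  B7: | IN={b@B6, c@B1, d@B0, d@B4, e@B4, f@B1} | OUT={a@B7, b@B6, c@B1, d@B7, e@B4, f@B1}

Merge at B0 (entry node, so the boundary value {} is joined with the incoming edge(s)): IN[B0] = {} ⊔ OUT[B2] = {c@B1, d@B0, d@B4, e@B4, f@B1}
Applying B0's transfer function to that IN value gives OUT[B0] (row B0 above).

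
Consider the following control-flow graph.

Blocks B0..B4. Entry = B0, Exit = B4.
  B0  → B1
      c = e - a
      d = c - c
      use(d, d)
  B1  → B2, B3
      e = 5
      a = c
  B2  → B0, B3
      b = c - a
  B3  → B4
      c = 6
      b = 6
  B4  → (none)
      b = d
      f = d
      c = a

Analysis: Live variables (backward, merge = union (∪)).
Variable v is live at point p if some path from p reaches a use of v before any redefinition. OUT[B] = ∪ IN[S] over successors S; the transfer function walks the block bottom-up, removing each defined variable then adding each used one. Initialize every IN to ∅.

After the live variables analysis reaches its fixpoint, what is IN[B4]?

Answer: {a, d}

Working:
Fixpoint table:
  B0: | IN={a, e} | OUT={c, d}
  B1: | IN={c, d} | OUT={a, c, d, e}
  B2: | IN={a, c, d, e} | OUT={a, d, e}
  B3: | IN={a, d} | OUT={a, d}
  B4: | IN={a, d} | OUT={}

B4 is the boundary node: OUT[B4] = {}
Applying B4's transfer function to that OUT value gives IN[B4] (row B4 above).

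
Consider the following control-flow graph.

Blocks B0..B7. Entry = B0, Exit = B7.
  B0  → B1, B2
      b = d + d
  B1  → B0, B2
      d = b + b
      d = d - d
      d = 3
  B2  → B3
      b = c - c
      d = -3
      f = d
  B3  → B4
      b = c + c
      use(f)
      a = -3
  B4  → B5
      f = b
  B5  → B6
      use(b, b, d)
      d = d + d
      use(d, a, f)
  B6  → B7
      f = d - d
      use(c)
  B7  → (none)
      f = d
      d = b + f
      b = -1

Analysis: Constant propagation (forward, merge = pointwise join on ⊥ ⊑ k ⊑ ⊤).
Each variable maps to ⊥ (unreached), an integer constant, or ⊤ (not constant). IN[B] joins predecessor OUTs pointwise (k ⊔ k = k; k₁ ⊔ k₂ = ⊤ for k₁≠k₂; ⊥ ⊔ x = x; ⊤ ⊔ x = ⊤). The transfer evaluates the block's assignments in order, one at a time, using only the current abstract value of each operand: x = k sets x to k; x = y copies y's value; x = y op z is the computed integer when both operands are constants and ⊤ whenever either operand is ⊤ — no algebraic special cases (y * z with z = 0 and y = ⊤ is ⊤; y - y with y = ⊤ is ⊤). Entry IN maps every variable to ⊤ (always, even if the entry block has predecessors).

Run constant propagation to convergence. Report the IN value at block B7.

Fixpoint table:
  B0:   IN=(all ⊤)   OUT=(all ⊤)
  B1:   IN=(all ⊤)   OUT={d:3; rest ⊤}
  B2:   IN=(all ⊤)   OUT={d:-3, f:-3; rest ⊤}
  B3:   IN={d:-3, f:-3; rest ⊤}   OUT={a:-3, d:-3, f:-3; rest ⊤}
  B4:   IN={a:-3, d:-3, f:-3; rest ⊤}   OUT={a:-3, d:-3; rest ⊤}
  B5:   IN={a:-3, d:-3; rest ⊤}   OUT={a:-3, d:-6; rest ⊤}
  B6:   IN={a:-3, d:-6; rest ⊤}   OUT={a:-3, d:-6, f:0; rest ⊤}
  B7:   IN={a:-3, d:-6, f:0; rest ⊤}   OUT={a:-3, b:-1, f:-6; rest ⊤}

Merge at B7: IN[B7] = OUT[B6] = {a: -3, b: ⊤, c: ⊤, d: -6, e: ⊤, f: 0}

Answer: {a: -3, b: ⊤, c: ⊤, d: -6, e: ⊤, f: 0}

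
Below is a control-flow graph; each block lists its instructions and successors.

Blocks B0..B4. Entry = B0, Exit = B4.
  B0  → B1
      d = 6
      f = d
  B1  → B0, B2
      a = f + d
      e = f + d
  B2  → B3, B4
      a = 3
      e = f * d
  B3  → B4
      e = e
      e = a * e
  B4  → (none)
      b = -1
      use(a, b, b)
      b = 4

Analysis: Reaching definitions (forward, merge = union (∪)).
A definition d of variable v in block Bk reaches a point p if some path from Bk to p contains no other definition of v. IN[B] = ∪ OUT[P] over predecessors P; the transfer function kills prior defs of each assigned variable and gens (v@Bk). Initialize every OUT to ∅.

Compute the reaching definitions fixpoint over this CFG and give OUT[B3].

Answer: {a@B2, d@B0, e@B3, f@B0}

Working:
Converged values:
  B0:  IN={a@B1, d@B0, e@B1, f@B0}  OUT={a@B1, d@B0, e@B1, f@B0}
  B1:  IN={a@B1, d@B0, e@B1, f@B0}  OUT={a@B1, d@B0, e@B1, f@B0}
  B2:  IN={a@B1, d@B0, e@B1, f@B0}  OUT={a@B2, d@B0, e@B2, f@B0}
  B3:  IN={a@B2, d@B0, e@B2, f@B0}  OUT={a@B2, d@B0, e@B3, f@B0}
  B4:  IN={a@B2, d@B0, e@B2, e@B3, f@B0}  OUT={a@B2, b@B4, d@B0, e@B2, e@B3, f@B0}

Merge at B3: IN[B3] = OUT[B2] = {a@B2, d@B0, e@B2, f@B0}
Applying B3's transfer function to that IN value gives OUT[B3] (row B3 above).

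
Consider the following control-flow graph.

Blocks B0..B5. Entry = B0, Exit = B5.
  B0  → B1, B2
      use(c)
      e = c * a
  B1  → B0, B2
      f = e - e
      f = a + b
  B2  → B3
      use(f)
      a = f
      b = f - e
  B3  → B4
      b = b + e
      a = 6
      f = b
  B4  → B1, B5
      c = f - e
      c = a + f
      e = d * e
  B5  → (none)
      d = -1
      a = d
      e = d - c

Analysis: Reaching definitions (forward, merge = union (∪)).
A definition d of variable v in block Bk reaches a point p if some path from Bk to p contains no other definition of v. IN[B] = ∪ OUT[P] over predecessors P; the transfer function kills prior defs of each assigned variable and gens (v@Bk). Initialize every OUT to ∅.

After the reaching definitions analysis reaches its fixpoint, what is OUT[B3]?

Answer: {a@B3, b@B3, c@B4, e@B0, e@B4, f@B3}

Derivation:
Converged values:
  B0:   IN={a@B3, b@B3, c@B4, e@B0, e@B4, f@B1}   OUT={a@B3, b@B3, c@B4, e@B0, f@B1}
  B1:   IN={a@B3, b@B3, c@B4, e@B0, e@B4, f@B1, f@B3}   OUT={a@B3, b@B3, c@B4, e@B0, e@B4, f@B1}
  B2:   IN={a@B3, b@B3, c@B4, e@B0, e@B4, f@B1}   OUT={a@B2, b@B2, c@B4, e@B0, e@B4, f@B1}
  B3:   IN={a@B2, b@B2, c@B4, e@B0, e@B4, f@B1}   OUT={a@B3, b@B3, c@B4, e@B0, e@B4, f@B3}
  B4:   IN={a@B3, b@B3, c@B4, e@B0, e@B4, f@B3}   OUT={a@B3, b@B3, c@B4, e@B4, f@B3}
  B5:   IN={a@B3, b@B3, c@B4, e@B4, f@B3}   OUT={a@B5, b@B3, c@B4, d@B5, e@B5, f@B3}

Merge at B3: IN[B3] = OUT[B2] = {a@B2, b@B2, c@B4, e@B0, e@B4, f@B1}
Applying B3's transfer function to that IN value gives OUT[B3] (row B3 above).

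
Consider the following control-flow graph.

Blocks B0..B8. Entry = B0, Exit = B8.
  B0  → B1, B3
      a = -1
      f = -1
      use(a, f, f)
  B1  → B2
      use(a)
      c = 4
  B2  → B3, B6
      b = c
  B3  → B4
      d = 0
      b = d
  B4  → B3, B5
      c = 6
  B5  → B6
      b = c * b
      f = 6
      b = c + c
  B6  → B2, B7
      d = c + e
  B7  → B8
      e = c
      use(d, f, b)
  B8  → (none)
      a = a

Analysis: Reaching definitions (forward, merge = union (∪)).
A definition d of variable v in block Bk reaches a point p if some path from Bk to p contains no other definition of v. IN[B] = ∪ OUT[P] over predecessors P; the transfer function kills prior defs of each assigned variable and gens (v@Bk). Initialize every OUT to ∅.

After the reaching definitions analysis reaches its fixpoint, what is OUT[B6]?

Answer: {a@B0, b@B2, b@B5, c@B1, c@B4, d@B6, f@B0, f@B5}

Trace:
Converged values:
  B0: | IN={} | OUT={a@B0, f@B0}
  B1: | IN={a@B0, f@B0} | OUT={a@B0, c@B1, f@B0}
  B2: | IN={a@B0, b@B2, b@B5, c@B1, c@B4, d@B6, f@B0, f@B5} | OUT={a@B0, b@B2, c@B1, c@B4, d@B6, f@B0, f@B5}
  B3: | IN={a@B0, b@B2, b@B3, c@B1, c@B4, d@B3, d@B6, f@B0, f@B5} | OUT={a@B0, b@B3, c@B1, c@B4, d@B3, f@B0, f@B5}
  B4: | IN={a@B0, b@B3, c@B1, c@B4, d@B3, f@B0, f@B5} | OUT={a@B0, b@B3, c@B4, d@B3, f@B0, f@B5}
  B5: | IN={a@B0, b@B3, c@B4, d@B3, f@B0, f@B5} | OUT={a@B0, b@B5, c@B4, d@B3, f@B5}
  B6: | IN={a@B0, b@B2, b@B5, c@B1, c@B4, d@B3, d@B6, f@B0, f@B5} | OUT={a@B0, b@B2, b@B5, c@B1, c@B4, d@B6, f@B0, f@B5}
  B7: | IN={a@B0, b@B2, b@B5, c@B1, c@B4, d@B6, f@B0, f@B5} | OUT={a@B0, b@B2, b@B5, c@B1, c@B4, d@B6, e@B7, f@B0, f@B5}
  B8: | IN={a@B0, b@B2, b@B5, c@B1, c@B4, d@B6, e@B7, f@B0, f@B5} | OUT={a@B8, b@B2, b@B5, c@B1, c@B4, d@B6, e@B7, f@B0, f@B5}

Merge at B6: IN[B6] = OUT[B2] ⊔ OUT[B5] = {a@B0, b@B2, b@B5, c@B1, c@B4, d@B3, d@B6, f@B0, f@B5}
Applying B6's transfer function to that IN value gives OUT[B6] (row B6 above).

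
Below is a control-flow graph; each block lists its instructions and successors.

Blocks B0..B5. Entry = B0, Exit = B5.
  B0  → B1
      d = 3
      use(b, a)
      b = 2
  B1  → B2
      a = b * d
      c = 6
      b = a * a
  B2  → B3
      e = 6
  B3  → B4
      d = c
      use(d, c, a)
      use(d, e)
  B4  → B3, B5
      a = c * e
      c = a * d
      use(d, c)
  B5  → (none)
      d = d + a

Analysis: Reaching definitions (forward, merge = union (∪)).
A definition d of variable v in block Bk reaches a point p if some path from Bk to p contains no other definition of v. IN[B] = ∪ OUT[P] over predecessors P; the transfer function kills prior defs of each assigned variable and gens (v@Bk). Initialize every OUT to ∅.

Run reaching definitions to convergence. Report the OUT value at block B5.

Converged values:
  B0: | IN={} | OUT={b@B0, d@B0}
  B1: | IN={b@B0, d@B0} | OUT={a@B1, b@B1, c@B1, d@B0}
  B2: | IN={a@B1, b@B1, c@B1, d@B0} | OUT={a@B1, b@B1, c@B1, d@B0, e@B2}
  B3: | IN={a@B1, a@B4, b@B1, c@B1, c@B4, d@B0, d@B3, e@B2} | OUT={a@B1, a@B4, b@B1, c@B1, c@B4, d@B3, e@B2}
  B4: | IN={a@B1, a@B4, b@B1, c@B1, c@B4, d@B3, e@B2} | OUT={a@B4, b@B1, c@B4, d@B3, e@B2}
  B5: | IN={a@B4, b@B1, c@B4, d@B3, e@B2} | OUT={a@B4, b@B1, c@B4, d@B5, e@B2}

Merge at B5: IN[B5] = OUT[B4] = {a@B4, b@B1, c@B4, d@B3, e@B2}
Applying B5's transfer function to that IN value gives OUT[B5] (row B5 above).

Answer: {a@B4, b@B1, c@B4, d@B5, e@B2}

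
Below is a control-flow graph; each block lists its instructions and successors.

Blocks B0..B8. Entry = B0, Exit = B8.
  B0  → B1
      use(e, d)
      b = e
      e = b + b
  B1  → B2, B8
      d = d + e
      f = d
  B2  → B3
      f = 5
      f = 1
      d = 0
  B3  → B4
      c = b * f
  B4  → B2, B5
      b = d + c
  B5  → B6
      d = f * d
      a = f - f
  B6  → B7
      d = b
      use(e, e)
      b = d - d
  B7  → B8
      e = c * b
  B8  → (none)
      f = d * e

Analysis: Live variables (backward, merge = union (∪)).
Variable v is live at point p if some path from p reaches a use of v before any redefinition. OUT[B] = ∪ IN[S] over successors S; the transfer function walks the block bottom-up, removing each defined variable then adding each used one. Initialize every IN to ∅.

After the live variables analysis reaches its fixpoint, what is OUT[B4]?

Fixpoint table:
  B0:  IN={d, e}  OUT={b, d, e}
  B1:  IN={b, d, e}  OUT={b, d, e}
  B2:  IN={b, e}  OUT={b, d, e, f}
  B3:  IN={b, d, e, f}  OUT={c, d, e, f}
  B4:  IN={c, d, e, f}  OUT={b, c, d, e, f}
  B5:  IN={b, c, d, e, f}  OUT={b, c, e}
  B6:  IN={b, c, e}  OUT={b, c, d}
  B7:  IN={b, c, d}  OUT={d, e}
  B8:  IN={d, e}  OUT={}

Merge at B4: OUT[B4] = IN[B2] ⊔ IN[B5] = {b, c, d, e, f}

Answer: {b, c, d, e, f}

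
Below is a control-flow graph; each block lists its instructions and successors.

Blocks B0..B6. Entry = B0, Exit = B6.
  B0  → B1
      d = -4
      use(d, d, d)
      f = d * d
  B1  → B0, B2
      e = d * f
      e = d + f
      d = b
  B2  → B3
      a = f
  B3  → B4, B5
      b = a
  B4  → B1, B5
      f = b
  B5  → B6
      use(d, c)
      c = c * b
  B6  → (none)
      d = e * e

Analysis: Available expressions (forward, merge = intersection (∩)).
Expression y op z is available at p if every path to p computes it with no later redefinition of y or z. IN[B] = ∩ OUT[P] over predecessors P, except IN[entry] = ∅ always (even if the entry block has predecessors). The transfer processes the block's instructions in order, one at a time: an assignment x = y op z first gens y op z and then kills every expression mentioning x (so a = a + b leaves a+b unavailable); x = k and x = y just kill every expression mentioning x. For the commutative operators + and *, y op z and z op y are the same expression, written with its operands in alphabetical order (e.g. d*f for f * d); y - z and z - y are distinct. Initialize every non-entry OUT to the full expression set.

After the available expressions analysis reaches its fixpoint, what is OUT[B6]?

Answer: {e*e}

Trace:
Per-block solution:
  B0:   IN={}   OUT={d*d}
  B1:   IN={}   OUT={}
  B2:   IN={}   OUT={}
  B3:   IN={}   OUT={}
  B4:   IN={}   OUT={}
  B5:   IN={}   OUT={}
  B6:   IN={}   OUT={e*e}

Merge at B6: IN[B6] = OUT[B5] = {}
Applying B6's transfer function to that IN value gives OUT[B6] (row B6 above).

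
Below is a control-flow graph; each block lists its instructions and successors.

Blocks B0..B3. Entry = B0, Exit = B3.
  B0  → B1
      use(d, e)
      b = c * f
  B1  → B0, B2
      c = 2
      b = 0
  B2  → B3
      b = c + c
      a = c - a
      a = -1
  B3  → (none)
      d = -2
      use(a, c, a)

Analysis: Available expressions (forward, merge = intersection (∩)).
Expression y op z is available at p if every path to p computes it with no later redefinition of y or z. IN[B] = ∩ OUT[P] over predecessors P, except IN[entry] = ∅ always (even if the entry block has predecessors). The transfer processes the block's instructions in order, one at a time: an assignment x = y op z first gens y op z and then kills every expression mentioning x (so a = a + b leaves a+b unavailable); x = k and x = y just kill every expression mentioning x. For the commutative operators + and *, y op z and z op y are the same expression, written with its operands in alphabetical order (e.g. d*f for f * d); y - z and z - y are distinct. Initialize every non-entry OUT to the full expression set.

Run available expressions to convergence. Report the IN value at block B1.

Converged values:
  B0: | IN={} | OUT={c*f}
  B1: | IN={c*f} | OUT={}
  B2: | IN={} | OUT={c+c}
  B3: | IN={c+c} | OUT={c+c}

Merge at B1: IN[B1] = OUT[B0] = {c*f}

Answer: {c*f}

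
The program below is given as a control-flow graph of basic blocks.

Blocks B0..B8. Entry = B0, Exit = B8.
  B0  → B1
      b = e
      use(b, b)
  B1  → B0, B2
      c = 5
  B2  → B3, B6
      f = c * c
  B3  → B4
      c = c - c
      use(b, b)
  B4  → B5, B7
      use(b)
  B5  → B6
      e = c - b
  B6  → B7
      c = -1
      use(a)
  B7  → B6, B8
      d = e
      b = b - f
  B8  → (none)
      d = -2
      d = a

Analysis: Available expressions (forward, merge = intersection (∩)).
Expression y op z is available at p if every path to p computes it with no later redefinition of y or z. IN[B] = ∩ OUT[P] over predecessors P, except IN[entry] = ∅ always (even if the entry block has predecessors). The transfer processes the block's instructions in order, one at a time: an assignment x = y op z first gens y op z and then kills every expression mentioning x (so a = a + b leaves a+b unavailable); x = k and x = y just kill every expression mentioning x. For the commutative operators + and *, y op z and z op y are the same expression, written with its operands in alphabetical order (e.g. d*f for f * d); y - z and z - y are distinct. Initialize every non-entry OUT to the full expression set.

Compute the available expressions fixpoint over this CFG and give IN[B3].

Converged values:
  B0:  IN={}  OUT={}
  B1:  IN={}  OUT={}
  B2:  IN={}  OUT={c*c}
  B3:  IN={c*c}  OUT={}
  B4:  IN={}  OUT={}
  B5:  IN={}  OUT={c-b}
  B6:  IN={}  OUT={}
  B7:  IN={}  OUT={}
  B8:  IN={}  OUT={}

Merge at B3: IN[B3] = OUT[B2] = {c*c}

Answer: {c*c}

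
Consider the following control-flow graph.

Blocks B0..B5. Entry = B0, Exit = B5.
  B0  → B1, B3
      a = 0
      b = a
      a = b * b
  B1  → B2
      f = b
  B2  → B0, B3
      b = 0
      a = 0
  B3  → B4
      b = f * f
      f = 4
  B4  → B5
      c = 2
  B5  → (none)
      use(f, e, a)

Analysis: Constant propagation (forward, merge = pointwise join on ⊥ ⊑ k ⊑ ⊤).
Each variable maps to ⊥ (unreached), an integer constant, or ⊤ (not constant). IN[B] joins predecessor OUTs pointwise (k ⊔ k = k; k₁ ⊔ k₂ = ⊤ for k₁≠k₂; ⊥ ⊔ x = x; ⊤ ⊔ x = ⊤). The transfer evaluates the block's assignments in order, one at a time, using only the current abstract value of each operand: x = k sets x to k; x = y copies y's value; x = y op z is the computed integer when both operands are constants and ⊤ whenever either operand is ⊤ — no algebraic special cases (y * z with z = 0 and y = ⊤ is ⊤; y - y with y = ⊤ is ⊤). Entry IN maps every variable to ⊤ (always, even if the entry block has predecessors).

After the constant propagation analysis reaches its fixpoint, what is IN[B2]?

Per-block solution:
  B0:   IN=(all ⊤)   OUT={a:0, b:0; rest ⊤}
  B1:   IN={a:0, b:0; rest ⊤}   OUT={a:0, b:0, f:0; rest ⊤}
  B2:   IN={a:0, b:0, f:0; rest ⊤}   OUT={a:0, b:0, f:0; rest ⊤}
  B3:   IN={a:0, b:0; rest ⊤}   OUT={a:0, f:4; rest ⊤}
  B4:   IN={a:0, f:4; rest ⊤}   OUT={a:0, c:2, f:4; rest ⊤}
  B5:   IN={a:0, c:2, f:4; rest ⊤}   OUT={a:0, c:2, f:4; rest ⊤}

Merge at B2: IN[B2] = OUT[B1] = {a: 0, b: 0, c: ⊤, d: ⊤, e: ⊤, f: 0}

Answer: {a: 0, b: 0, c: ⊤, d: ⊤, e: ⊤, f: 0}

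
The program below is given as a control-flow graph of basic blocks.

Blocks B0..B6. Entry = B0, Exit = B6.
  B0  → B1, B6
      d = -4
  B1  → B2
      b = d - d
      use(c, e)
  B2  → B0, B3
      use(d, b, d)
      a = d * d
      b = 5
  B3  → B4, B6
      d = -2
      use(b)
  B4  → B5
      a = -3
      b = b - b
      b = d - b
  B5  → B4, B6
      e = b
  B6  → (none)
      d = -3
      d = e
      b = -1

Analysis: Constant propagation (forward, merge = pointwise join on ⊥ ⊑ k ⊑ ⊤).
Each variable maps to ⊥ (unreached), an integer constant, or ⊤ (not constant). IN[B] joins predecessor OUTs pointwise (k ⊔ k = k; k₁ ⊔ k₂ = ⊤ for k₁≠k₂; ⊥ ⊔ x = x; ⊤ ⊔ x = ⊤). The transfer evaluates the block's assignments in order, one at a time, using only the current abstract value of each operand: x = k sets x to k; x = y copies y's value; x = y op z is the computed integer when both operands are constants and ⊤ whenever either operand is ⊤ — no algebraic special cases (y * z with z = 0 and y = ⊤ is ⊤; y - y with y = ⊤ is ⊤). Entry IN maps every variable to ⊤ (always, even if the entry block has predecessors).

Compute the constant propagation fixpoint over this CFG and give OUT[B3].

Converged values:
  B0: | IN=(all ⊤) | OUT={d:-4; rest ⊤}
  B1: | IN={d:-4; rest ⊤} | OUT={b:0, d:-4; rest ⊤}
  B2: | IN={b:0, d:-4; rest ⊤} | OUT={a:16, b:5, d:-4; rest ⊤}
  B3: | IN={a:16, b:5, d:-4; rest ⊤} | OUT={a:16, b:5, d:-2; rest ⊤}
  B4: | IN={d:-2; rest ⊤} | OUT={a:-3, d:-2; rest ⊤}
  B5: | IN={a:-3, d:-2; rest ⊤} | OUT={a:-3, d:-2; rest ⊤}
  B6: | IN=(all ⊤) | OUT={b:-1; rest ⊤}

Merge at B3: IN[B3] = OUT[B2] = {a: 16, b: 5, c: ⊤, d: -4, e: ⊤, f: ⊤}
Applying B3's transfer function to that IN value gives OUT[B3] (row B3 above).

Answer: {a: 16, b: 5, c: ⊤, d: -2, e: ⊤, f: ⊤}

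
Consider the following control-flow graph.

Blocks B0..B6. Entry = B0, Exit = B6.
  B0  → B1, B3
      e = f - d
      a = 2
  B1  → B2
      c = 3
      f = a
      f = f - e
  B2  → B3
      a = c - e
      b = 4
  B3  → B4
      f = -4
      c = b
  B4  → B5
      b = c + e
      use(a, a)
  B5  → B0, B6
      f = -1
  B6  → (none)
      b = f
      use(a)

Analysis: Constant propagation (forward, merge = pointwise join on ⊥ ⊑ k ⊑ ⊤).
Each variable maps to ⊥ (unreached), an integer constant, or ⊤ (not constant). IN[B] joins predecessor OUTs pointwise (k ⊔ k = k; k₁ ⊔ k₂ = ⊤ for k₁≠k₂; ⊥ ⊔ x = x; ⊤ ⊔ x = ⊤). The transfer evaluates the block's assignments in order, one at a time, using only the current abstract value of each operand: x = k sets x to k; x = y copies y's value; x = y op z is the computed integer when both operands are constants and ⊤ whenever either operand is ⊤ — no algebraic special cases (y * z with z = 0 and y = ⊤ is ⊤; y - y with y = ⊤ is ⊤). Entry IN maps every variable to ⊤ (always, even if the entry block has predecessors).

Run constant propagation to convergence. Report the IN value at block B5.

Converged values:
  B0:  IN=(all ⊤)  OUT={a:2; rest ⊤}
  B1:  IN={a:2; rest ⊤}  OUT={a:2, c:3; rest ⊤}
  B2:  IN={a:2, c:3; rest ⊤}  OUT={b:4, c:3; rest ⊤}
  B3:  IN=(all ⊤)  OUT={f:-4; rest ⊤}
  B4:  IN={f:-4; rest ⊤}  OUT={f:-4; rest ⊤}
  B5:  IN={f:-4; rest ⊤}  OUT={f:-1; rest ⊤}
  B6:  IN={f:-1; rest ⊤}  OUT={b:-1, f:-1; rest ⊤}

Merge at B5: IN[B5] = OUT[B4] = {a: ⊤, b: ⊤, c: ⊤, d: ⊤, e: ⊤, f: -4}

Answer: {a: ⊤, b: ⊤, c: ⊤, d: ⊤, e: ⊤, f: -4}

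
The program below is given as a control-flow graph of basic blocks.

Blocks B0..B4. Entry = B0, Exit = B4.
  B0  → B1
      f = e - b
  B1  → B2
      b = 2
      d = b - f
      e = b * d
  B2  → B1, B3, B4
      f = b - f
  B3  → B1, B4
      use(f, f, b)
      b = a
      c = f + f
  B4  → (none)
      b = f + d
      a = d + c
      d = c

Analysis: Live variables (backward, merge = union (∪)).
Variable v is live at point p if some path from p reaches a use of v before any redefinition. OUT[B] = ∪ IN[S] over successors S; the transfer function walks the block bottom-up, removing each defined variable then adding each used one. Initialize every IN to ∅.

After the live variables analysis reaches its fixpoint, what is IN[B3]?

Answer: {a, b, d, f}

Trace:
Converged values:
  B0:   IN={a, b, c, e}   OUT={a, c, f}
  B1:   IN={a, c, f}   OUT={a, b, c, d, f}
  B2:   IN={a, b, c, d, f}   OUT={a, b, c, d, f}
  B3:   IN={a, b, d, f}   OUT={a, c, d, f}
  B4:   IN={c, d, f}   OUT={}

Merge at B3: OUT[B3] = IN[B1] ⊔ IN[B4] = {a, c, d, f}
Applying B3's transfer function to that OUT value gives IN[B3] (row B3 above).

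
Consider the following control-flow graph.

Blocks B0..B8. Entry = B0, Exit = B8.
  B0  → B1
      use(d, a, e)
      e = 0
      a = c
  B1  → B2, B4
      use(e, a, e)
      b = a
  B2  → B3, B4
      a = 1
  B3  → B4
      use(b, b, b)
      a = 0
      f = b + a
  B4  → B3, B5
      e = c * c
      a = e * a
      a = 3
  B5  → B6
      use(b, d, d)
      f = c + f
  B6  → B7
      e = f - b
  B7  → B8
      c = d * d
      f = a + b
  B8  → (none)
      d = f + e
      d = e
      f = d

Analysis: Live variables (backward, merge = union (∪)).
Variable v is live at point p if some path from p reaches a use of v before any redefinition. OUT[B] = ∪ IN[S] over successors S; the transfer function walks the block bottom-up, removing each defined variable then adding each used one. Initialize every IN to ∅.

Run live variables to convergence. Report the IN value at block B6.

Converged values:
  B0: | IN={a, c, d, e, f} | OUT={a, c, d, e, f}
  B1: | IN={a, c, d, e, f} | OUT={a, b, c, d, f}
  B2: | IN={b, c, d, f} | OUT={a, b, c, d, f}
  B3: | IN={b, c, d} | OUT={a, b, c, d, f}
  B4: | IN={a, b, c, d, f} | OUT={a, b, c, d, f}
  B5: | IN={a, b, c, d, f} | OUT={a, b, d, f}
  B6: | IN={a, b, d, f} | OUT={a, b, d, e}
  B7: | IN={a, b, d, e} | OUT={e, f}
  B8: | IN={e, f} | OUT={}

Merge at B6: OUT[B6] = IN[B7] = {a, b, d, e}
Applying B6's transfer function to that OUT value gives IN[B6] (row B6 above).

Answer: {a, b, d, f}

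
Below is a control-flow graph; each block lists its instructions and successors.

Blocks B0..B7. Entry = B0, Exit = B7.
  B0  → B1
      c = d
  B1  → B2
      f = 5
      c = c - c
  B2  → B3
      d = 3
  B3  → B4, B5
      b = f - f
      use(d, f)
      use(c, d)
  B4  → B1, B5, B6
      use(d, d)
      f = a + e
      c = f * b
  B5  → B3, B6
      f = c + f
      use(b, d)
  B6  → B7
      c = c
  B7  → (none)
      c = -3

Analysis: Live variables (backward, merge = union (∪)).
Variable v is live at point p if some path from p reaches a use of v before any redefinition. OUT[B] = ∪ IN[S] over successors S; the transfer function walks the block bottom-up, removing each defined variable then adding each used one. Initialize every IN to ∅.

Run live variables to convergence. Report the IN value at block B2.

Answer: {a, c, e, f}

Working:
Converged values:
  B0:  IN={a, d, e}  OUT={a, c, e}
  B1:  IN={a, c, e}  OUT={a, c, e, f}
  B2:  IN={a, c, e, f}  OUT={a, c, d, e, f}
  B3:  IN={a, c, d, e, f}  OUT={a, b, c, d, e, f}
  B4:  IN={a, b, d, e}  OUT={a, b, c, d, e, f}
  B5:  IN={a, b, c, d, e, f}  OUT={a, c, d, e, f}
  B6:  IN={c}  OUT={}
  B7:  IN={}  OUT={}

Merge at B2: OUT[B2] = IN[B3] = {a, c, d, e, f}
Applying B2's transfer function to that OUT value gives IN[B2] (row B2 above).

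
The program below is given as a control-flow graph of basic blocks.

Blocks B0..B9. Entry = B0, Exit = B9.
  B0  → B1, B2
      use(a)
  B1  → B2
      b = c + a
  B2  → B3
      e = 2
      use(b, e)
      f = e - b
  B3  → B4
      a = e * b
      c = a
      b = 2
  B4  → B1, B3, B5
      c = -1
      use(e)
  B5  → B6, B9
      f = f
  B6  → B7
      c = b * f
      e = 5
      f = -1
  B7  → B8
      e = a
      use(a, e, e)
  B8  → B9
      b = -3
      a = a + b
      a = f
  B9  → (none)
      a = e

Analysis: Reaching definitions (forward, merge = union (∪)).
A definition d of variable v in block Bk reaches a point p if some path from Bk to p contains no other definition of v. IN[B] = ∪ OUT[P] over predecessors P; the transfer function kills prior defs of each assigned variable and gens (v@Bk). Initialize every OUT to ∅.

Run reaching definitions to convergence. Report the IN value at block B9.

Converged values:
  B0:   IN={}   OUT={}
  B1:   IN={a@B3, b@B3, c@B4, e@B2, f@B2}   OUT={a@B3, b@B1, c@B4, e@B2, f@B2}
  B2:   IN={a@B3, b@B1, c@B4, e@B2, f@B2}   OUT={a@B3, b@B1, c@B4, e@B2, f@B2}
  B3:   IN={a@B3, b@B1, b@B3, c@B4, e@B2, f@B2}   OUT={a@B3, b@B3, c@B3, e@B2, f@B2}
  B4:   IN={a@B3, b@B3, c@B3, e@B2, f@B2}   OUT={a@B3, b@B3, c@B4, e@B2, f@B2}
  B5:   IN={a@B3, b@B3, c@B4, e@B2, f@B2}   OUT={a@B3, b@B3, c@B4, e@B2, f@B5}
  B6:   IN={a@B3, b@B3, c@B4, e@B2, f@B5}   OUT={a@B3, b@B3, c@B6, e@B6, f@B6}
  B7:   IN={a@B3, b@B3, c@B6, e@B6, f@B6}   OUT={a@B3, b@B3, c@B6, e@B7, f@B6}
  B8:   IN={a@B3, b@B3, c@B6, e@B7, f@B6}   OUT={a@B8, b@B8, c@B6, e@B7, f@B6}
  B9:   IN={a@B3, a@B8, b@B3, b@B8, c@B4, c@B6, e@B2, e@B7, f@B5, f@B6}   OUT={a@B9, b@B3, b@B8, c@B4, c@B6, e@B2, e@B7, f@B5, f@B6}

Merge at B9: IN[B9] = OUT[B5] ⊔ OUT[B8] = {a@B3, a@B8, b@B3, b@B8, c@B4, c@B6, e@B2, e@B7, f@B5, f@B6}

Answer: {a@B3, a@B8, b@B3, b@B8, c@B4, c@B6, e@B2, e@B7, f@B5, f@B6}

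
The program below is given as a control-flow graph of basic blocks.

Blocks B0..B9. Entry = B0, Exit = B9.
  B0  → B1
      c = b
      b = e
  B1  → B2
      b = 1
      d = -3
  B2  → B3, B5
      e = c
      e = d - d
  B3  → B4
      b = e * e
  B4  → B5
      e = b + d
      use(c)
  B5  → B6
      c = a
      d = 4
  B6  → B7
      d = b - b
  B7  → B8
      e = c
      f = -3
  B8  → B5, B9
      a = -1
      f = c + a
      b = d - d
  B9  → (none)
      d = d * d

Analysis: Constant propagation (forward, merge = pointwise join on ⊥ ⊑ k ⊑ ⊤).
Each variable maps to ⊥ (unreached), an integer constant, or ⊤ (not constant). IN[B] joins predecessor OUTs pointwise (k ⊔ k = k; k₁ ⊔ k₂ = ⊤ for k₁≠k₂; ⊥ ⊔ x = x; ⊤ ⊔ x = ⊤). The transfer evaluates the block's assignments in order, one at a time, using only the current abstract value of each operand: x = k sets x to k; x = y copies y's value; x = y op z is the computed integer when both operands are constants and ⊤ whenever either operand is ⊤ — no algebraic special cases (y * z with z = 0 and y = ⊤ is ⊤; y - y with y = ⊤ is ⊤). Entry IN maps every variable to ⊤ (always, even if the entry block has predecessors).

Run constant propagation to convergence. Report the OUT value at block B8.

Converged values:
  B0:   IN=(all ⊤)   OUT=(all ⊤)
  B1:   IN=(all ⊤)   OUT={b:1, d:-3; rest ⊤}
  B2:   IN={b:1, d:-3; rest ⊤}   OUT={b:1, d:-3, e:0; rest ⊤}
  B3:   IN={b:1, d:-3, e:0; rest ⊤}   OUT={b:0, d:-3, e:0; rest ⊤}
  B4:   IN={b:0, d:-3, e:0; rest ⊤}   OUT={b:0, d:-3, e:-3; rest ⊤}
  B5:   IN=(all ⊤)   OUT={d:4; rest ⊤}
  B6:   IN={d:4; rest ⊤}   OUT=(all ⊤)
  B7:   IN=(all ⊤)   OUT={f:-3; rest ⊤}
  B8:   IN={f:-3; rest ⊤}   OUT={a:-1; rest ⊤}
  B9:   IN={a:-1; rest ⊤}   OUT={a:-1; rest ⊤}

Merge at B8: IN[B8] = OUT[B7] = {a: ⊤, b: ⊤, c: ⊤, d: ⊤, e: ⊤, f: -3}
Applying B8's transfer function to that IN value gives OUT[B8] (row B8 above).

Answer: {a: -1, b: ⊤, c: ⊤, d: ⊤, e: ⊤, f: ⊤}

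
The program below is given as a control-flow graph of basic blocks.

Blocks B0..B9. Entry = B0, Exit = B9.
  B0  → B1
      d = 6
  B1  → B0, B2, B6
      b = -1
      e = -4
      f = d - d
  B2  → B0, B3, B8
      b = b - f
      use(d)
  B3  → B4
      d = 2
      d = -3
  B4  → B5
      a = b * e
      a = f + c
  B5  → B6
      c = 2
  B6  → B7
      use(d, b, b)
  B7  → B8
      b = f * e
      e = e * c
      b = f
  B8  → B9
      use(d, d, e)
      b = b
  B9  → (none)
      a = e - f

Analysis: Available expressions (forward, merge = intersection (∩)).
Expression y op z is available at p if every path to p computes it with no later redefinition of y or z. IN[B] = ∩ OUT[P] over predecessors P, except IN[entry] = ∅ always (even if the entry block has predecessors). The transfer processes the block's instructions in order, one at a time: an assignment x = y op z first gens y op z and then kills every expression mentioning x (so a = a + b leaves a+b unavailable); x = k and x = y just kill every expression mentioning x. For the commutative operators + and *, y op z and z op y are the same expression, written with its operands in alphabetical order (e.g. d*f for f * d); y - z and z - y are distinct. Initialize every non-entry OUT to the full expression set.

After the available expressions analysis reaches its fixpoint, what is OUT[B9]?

Per-block solution:
  B0: | IN={} | OUT={}
  B1: | IN={} | OUT={d-d}
  B2: | IN={d-d} | OUT={d-d}
  B3: | IN={d-d} | OUT={}
  B4: | IN={} | OUT={b*e, c+f}
  B5: | IN={b*e, c+f} | OUT={b*e}
  B6: | IN={} | OUT={}
  B7: | IN={} | OUT={}
  B8: | IN={} | OUT={}
  B9: | IN={} | OUT={e-f}

Merge at B9: IN[B9] = OUT[B8] = {}
Applying B9's transfer function to that IN value gives OUT[B9] (row B9 above).

Answer: {e-f}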